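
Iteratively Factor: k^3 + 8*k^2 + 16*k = (k)*(k^2 + 8*k + 16) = k*(k + 4)*(k + 4)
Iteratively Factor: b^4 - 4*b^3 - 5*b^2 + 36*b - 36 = (b - 3)*(b^3 - b^2 - 8*b + 12) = (b - 3)*(b - 2)*(b^2 + b - 6) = (b - 3)*(b - 2)^2*(b + 3)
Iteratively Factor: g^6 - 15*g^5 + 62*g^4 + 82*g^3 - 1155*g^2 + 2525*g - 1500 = (g - 1)*(g^5 - 14*g^4 + 48*g^3 + 130*g^2 - 1025*g + 1500) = (g - 5)*(g - 1)*(g^4 - 9*g^3 + 3*g^2 + 145*g - 300) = (g - 5)*(g - 1)*(g + 4)*(g^3 - 13*g^2 + 55*g - 75) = (g - 5)^2*(g - 1)*(g + 4)*(g^2 - 8*g + 15) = (g - 5)^3*(g - 1)*(g + 4)*(g - 3)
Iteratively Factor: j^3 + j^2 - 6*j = (j)*(j^2 + j - 6) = j*(j - 2)*(j + 3)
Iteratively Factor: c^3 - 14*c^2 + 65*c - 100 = (c - 5)*(c^2 - 9*c + 20) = (c - 5)^2*(c - 4)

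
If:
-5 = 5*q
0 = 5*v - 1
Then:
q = -1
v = 1/5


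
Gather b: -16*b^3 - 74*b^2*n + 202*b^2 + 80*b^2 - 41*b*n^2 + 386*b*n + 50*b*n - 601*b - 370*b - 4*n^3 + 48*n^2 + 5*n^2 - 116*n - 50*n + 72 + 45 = -16*b^3 + b^2*(282 - 74*n) + b*(-41*n^2 + 436*n - 971) - 4*n^3 + 53*n^2 - 166*n + 117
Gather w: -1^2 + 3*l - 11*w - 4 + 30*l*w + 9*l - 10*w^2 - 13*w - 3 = 12*l - 10*w^2 + w*(30*l - 24) - 8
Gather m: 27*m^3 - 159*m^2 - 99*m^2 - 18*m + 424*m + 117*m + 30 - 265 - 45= 27*m^3 - 258*m^2 + 523*m - 280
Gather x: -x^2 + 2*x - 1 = -x^2 + 2*x - 1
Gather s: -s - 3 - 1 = -s - 4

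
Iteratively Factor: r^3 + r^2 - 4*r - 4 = (r - 2)*(r^2 + 3*r + 2) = (r - 2)*(r + 2)*(r + 1)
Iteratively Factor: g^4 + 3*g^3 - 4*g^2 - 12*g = (g + 2)*(g^3 + g^2 - 6*g) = (g - 2)*(g + 2)*(g^2 + 3*g) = (g - 2)*(g + 2)*(g + 3)*(g)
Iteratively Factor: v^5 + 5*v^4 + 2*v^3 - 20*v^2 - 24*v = (v + 2)*(v^4 + 3*v^3 - 4*v^2 - 12*v) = (v - 2)*(v + 2)*(v^3 + 5*v^2 + 6*v) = (v - 2)*(v + 2)^2*(v^2 + 3*v) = (v - 2)*(v + 2)^2*(v + 3)*(v)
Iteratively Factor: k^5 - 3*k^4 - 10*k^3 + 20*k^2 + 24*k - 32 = (k + 2)*(k^4 - 5*k^3 + 20*k - 16) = (k - 2)*(k + 2)*(k^3 - 3*k^2 - 6*k + 8) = (k - 2)*(k + 2)^2*(k^2 - 5*k + 4) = (k - 4)*(k - 2)*(k + 2)^2*(k - 1)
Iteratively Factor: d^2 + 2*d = (d)*(d + 2)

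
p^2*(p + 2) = p^3 + 2*p^2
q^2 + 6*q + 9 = (q + 3)^2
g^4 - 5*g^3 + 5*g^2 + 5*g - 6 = (g - 3)*(g - 2)*(g - 1)*(g + 1)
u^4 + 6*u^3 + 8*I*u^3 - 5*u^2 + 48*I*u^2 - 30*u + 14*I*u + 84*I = (u + 6)*(u - I)*(u + 2*I)*(u + 7*I)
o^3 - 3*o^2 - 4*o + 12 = (o - 3)*(o - 2)*(o + 2)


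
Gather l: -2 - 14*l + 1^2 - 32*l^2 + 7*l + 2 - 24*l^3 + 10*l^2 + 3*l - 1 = -24*l^3 - 22*l^2 - 4*l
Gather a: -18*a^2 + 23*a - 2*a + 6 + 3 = -18*a^2 + 21*a + 9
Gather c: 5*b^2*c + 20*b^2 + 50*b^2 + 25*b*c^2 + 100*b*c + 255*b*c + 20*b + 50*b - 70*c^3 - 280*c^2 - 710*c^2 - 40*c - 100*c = 70*b^2 + 70*b - 70*c^3 + c^2*(25*b - 990) + c*(5*b^2 + 355*b - 140)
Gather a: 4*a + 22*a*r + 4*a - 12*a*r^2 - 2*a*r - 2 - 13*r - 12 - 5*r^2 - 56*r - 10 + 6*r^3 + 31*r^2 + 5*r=a*(-12*r^2 + 20*r + 8) + 6*r^3 + 26*r^2 - 64*r - 24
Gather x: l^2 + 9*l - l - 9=l^2 + 8*l - 9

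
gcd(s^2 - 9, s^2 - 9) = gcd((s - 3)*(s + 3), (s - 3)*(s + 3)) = s^2 - 9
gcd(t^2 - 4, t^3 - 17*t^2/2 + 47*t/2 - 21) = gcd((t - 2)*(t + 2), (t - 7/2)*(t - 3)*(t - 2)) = t - 2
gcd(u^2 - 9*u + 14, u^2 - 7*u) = u - 7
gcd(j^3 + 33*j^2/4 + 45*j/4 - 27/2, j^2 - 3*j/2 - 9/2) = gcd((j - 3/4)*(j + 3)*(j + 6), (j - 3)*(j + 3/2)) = 1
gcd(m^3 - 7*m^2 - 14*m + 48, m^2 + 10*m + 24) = 1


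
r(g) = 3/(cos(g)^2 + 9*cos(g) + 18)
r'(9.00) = 0.08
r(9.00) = 0.28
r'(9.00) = 0.08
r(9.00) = 0.28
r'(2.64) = 0.09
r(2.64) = 0.28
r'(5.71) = -0.03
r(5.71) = 0.11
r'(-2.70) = -0.08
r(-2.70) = 0.28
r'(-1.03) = -0.05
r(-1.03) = 0.13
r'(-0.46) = -0.02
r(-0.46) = 0.11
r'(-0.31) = -0.01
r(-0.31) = 0.11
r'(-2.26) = -0.11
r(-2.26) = 0.24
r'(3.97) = -0.11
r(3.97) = 0.24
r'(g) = 3*(2*sin(g)*cos(g) + 9*sin(g))/(cos(g)^2 + 9*cos(g) + 18)^2 = 3*(2*cos(g) + 9)*sin(g)/(cos(g)^2 + 9*cos(g) + 18)^2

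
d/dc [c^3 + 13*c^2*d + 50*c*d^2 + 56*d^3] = 3*c^2 + 26*c*d + 50*d^2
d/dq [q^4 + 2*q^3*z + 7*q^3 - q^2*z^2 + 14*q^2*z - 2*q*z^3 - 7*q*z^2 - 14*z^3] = 4*q^3 + 6*q^2*z + 21*q^2 - 2*q*z^2 + 28*q*z - 2*z^3 - 7*z^2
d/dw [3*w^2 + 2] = 6*w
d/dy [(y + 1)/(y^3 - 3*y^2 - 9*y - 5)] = 2*(2 - y)/(y^4 - 8*y^3 + 6*y^2 + 40*y + 25)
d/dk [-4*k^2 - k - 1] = -8*k - 1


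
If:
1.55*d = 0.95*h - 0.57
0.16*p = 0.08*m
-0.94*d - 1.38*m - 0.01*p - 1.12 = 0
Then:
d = -2.9468085106383*p - 1.19148936170213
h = -4.80795072788354*p - 1.34400895856663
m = 2.0*p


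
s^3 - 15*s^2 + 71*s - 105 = (s - 7)*(s - 5)*(s - 3)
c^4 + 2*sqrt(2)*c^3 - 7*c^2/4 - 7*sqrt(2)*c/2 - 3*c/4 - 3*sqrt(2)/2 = (c - 3/2)*(c + 1/2)*(c + 1)*(c + 2*sqrt(2))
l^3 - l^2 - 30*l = l*(l - 6)*(l + 5)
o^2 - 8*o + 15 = (o - 5)*(o - 3)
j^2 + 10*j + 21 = (j + 3)*(j + 7)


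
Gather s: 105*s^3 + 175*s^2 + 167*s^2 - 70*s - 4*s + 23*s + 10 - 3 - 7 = 105*s^3 + 342*s^2 - 51*s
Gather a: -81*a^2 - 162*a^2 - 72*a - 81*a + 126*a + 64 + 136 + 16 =-243*a^2 - 27*a + 216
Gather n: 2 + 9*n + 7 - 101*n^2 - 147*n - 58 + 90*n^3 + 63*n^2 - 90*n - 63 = 90*n^3 - 38*n^2 - 228*n - 112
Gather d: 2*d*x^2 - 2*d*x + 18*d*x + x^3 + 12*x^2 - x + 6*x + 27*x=d*(2*x^2 + 16*x) + x^3 + 12*x^2 + 32*x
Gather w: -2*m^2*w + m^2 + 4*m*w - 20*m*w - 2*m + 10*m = m^2 + 8*m + w*(-2*m^2 - 16*m)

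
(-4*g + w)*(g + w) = -4*g^2 - 3*g*w + w^2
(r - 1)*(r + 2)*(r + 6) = r^3 + 7*r^2 + 4*r - 12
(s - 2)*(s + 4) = s^2 + 2*s - 8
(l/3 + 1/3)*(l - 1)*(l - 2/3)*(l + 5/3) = l^4/3 + l^3/3 - 19*l^2/27 - l/3 + 10/27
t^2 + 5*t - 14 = (t - 2)*(t + 7)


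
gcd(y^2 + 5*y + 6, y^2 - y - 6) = y + 2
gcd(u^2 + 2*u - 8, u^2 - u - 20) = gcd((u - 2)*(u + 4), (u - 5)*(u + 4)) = u + 4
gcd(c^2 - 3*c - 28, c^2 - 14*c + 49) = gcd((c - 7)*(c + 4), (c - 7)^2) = c - 7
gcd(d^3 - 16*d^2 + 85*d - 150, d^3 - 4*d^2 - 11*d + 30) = d - 5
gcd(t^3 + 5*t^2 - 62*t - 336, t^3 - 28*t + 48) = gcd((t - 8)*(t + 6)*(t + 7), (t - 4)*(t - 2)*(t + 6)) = t + 6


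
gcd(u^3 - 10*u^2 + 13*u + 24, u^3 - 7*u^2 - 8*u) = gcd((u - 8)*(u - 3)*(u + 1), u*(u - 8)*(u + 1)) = u^2 - 7*u - 8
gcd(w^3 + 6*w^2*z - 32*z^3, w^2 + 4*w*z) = w + 4*z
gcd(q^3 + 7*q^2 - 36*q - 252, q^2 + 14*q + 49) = q + 7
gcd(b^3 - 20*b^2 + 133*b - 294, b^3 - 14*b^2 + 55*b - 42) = b^2 - 13*b + 42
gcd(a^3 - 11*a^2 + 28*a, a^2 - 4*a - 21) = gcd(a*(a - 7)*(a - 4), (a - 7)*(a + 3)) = a - 7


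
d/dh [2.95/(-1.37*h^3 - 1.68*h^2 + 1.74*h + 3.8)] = (12.1245*h^2 + 9.912*h - 5.133)/(1.37*h^3 + 1.68*h^2 - 1.74*h - 3.8)^2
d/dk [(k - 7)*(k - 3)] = 2*k - 10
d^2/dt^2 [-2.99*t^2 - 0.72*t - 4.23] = -5.98000000000000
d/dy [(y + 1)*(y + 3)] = 2*y + 4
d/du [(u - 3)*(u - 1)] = 2*u - 4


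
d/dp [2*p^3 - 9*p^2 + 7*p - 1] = 6*p^2 - 18*p + 7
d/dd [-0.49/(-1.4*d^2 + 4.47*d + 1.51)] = (2.1903 - 1.372*d)/(-1.4*d^2 + 4.47*d + 1.51)^2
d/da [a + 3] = 1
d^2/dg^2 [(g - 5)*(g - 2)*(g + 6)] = 6*g - 2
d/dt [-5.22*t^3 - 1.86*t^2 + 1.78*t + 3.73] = -15.66*t^2 - 3.72*t + 1.78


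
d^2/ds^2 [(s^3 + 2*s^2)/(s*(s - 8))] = 160/(s^3 - 24*s^2 + 192*s - 512)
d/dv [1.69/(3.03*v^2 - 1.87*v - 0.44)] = (3.1603 - 10.2414*v)/(-3.03*v^2 + 1.87*v + 0.44)^2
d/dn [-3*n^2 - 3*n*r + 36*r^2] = -6*n - 3*r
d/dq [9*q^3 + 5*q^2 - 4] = q*(27*q + 10)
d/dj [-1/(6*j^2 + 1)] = 12*j/(6*j^2 + 1)^2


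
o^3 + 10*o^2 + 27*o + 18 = (o + 1)*(o + 3)*(o + 6)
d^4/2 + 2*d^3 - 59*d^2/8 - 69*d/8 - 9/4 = (d/2 + 1/4)*(d - 3)*(d + 1/2)*(d + 6)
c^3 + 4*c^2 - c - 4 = (c - 1)*(c + 1)*(c + 4)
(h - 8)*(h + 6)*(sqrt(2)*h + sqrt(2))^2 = 2*h^4 - 102*h^2 - 196*h - 96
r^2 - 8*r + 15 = (r - 5)*(r - 3)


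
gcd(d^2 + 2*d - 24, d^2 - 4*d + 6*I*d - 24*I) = d - 4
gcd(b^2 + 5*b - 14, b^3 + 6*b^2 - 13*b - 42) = b + 7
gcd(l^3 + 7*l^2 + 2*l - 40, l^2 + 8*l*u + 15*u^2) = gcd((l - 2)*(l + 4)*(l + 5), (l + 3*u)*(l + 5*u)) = 1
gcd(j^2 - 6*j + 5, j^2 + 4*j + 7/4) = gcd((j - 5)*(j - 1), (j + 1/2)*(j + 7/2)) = 1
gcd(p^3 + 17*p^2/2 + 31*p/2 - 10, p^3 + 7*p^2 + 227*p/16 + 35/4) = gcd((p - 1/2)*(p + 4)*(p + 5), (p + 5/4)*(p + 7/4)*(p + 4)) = p + 4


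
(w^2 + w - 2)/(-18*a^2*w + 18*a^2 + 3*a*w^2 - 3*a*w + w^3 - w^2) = (w + 2)/(-18*a^2 + 3*a*w + w^2)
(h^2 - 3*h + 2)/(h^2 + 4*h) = (h^2 - 3*h + 2)/(h*(h + 4))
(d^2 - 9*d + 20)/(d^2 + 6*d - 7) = (d^2 - 9*d + 20)/(d^2 + 6*d - 7)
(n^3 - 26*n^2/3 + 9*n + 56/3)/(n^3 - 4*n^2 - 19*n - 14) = (n - 8/3)/(n + 2)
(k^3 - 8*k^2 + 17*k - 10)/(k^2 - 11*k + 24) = (k^3 - 8*k^2 + 17*k - 10)/(k^2 - 11*k + 24)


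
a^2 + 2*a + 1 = (a + 1)^2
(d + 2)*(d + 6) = d^2 + 8*d + 12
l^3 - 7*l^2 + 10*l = l*(l - 5)*(l - 2)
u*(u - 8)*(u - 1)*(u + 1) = u^4 - 8*u^3 - u^2 + 8*u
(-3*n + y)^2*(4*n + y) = 36*n^3 - 15*n^2*y - 2*n*y^2 + y^3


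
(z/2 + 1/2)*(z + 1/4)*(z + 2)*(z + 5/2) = z^4/2 + 23*z^3/8 + 87*z^2/16 + 59*z/16 + 5/8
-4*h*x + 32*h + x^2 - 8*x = (-4*h + x)*(x - 8)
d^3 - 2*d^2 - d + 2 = (d - 2)*(d - 1)*(d + 1)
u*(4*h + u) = 4*h*u + u^2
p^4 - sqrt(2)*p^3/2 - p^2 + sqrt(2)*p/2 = p*(p - 1)*(p + 1)*(p - sqrt(2)/2)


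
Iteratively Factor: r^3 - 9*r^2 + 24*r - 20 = (r - 2)*(r^2 - 7*r + 10) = (r - 2)^2*(r - 5)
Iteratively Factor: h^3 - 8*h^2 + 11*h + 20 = (h - 5)*(h^2 - 3*h - 4) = (h - 5)*(h + 1)*(h - 4)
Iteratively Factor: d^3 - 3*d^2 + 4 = (d - 2)*(d^2 - d - 2) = (d - 2)^2*(d + 1)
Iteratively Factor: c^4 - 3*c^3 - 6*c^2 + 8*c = (c + 2)*(c^3 - 5*c^2 + 4*c) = (c - 4)*(c + 2)*(c^2 - c) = (c - 4)*(c - 1)*(c + 2)*(c)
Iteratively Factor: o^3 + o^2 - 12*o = (o + 4)*(o^2 - 3*o) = o*(o + 4)*(o - 3)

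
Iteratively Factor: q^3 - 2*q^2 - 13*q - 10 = (q + 1)*(q^2 - 3*q - 10) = (q + 1)*(q + 2)*(q - 5)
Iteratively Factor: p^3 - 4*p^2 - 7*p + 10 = (p - 5)*(p^2 + p - 2) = (p - 5)*(p - 1)*(p + 2)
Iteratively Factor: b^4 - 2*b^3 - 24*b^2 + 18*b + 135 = (b + 3)*(b^3 - 5*b^2 - 9*b + 45) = (b - 3)*(b + 3)*(b^2 - 2*b - 15) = (b - 3)*(b + 3)^2*(b - 5)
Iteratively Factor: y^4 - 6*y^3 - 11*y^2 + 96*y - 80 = (y - 5)*(y^3 - y^2 - 16*y + 16) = (y - 5)*(y - 4)*(y^2 + 3*y - 4) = (y - 5)*(y - 4)*(y - 1)*(y + 4)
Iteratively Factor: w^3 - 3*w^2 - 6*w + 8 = (w - 4)*(w^2 + w - 2) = (w - 4)*(w - 1)*(w + 2)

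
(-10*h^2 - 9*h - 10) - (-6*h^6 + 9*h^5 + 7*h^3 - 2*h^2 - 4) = 6*h^6 - 9*h^5 - 7*h^3 - 8*h^2 - 9*h - 6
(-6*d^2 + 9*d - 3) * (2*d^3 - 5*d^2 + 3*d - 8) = -12*d^5 + 48*d^4 - 69*d^3 + 90*d^2 - 81*d + 24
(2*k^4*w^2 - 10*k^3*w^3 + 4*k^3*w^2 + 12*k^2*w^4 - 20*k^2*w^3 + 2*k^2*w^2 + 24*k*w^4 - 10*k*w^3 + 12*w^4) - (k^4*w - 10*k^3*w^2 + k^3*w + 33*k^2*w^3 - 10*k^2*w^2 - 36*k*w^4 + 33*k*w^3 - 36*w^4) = 2*k^4*w^2 - k^4*w - 10*k^3*w^3 + 14*k^3*w^2 - k^3*w + 12*k^2*w^4 - 53*k^2*w^3 + 12*k^2*w^2 + 60*k*w^4 - 43*k*w^3 + 48*w^4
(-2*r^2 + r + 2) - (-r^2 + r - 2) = 4 - r^2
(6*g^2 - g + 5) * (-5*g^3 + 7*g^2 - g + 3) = -30*g^5 + 47*g^4 - 38*g^3 + 54*g^2 - 8*g + 15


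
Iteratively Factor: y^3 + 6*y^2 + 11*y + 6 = (y + 2)*(y^2 + 4*y + 3) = (y + 2)*(y + 3)*(y + 1)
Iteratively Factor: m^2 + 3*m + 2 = (m + 1)*(m + 2)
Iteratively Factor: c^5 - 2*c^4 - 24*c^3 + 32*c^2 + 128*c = (c + 2)*(c^4 - 4*c^3 - 16*c^2 + 64*c) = (c + 2)*(c + 4)*(c^3 - 8*c^2 + 16*c) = c*(c + 2)*(c + 4)*(c^2 - 8*c + 16) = c*(c - 4)*(c + 2)*(c + 4)*(c - 4)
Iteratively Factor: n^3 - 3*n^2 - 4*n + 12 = (n - 3)*(n^2 - 4) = (n - 3)*(n + 2)*(n - 2)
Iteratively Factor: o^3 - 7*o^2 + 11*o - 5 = (o - 1)*(o^2 - 6*o + 5) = (o - 1)^2*(o - 5)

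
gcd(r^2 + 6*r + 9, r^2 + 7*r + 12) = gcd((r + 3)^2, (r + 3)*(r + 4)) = r + 3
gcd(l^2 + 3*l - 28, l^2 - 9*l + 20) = l - 4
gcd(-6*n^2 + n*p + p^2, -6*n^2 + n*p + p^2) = -6*n^2 + n*p + p^2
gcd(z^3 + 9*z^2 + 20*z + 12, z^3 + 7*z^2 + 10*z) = z + 2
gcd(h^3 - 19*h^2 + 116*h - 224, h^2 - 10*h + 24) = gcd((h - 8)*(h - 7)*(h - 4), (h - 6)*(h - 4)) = h - 4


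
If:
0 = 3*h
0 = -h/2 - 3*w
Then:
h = 0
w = 0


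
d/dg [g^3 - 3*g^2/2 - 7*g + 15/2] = 3*g^2 - 3*g - 7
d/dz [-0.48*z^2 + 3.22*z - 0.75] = 3.22 - 0.96*z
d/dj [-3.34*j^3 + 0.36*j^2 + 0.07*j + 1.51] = -10.02*j^2 + 0.72*j + 0.07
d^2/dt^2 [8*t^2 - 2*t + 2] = 16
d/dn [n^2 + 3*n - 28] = 2*n + 3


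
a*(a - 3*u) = a^2 - 3*a*u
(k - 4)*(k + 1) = k^2 - 3*k - 4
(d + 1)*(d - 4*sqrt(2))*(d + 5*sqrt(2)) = d^3 + d^2 + sqrt(2)*d^2 - 40*d + sqrt(2)*d - 40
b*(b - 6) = b^2 - 6*b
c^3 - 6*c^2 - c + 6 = (c - 6)*(c - 1)*(c + 1)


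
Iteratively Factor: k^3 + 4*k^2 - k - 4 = (k + 4)*(k^2 - 1) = (k - 1)*(k + 4)*(k + 1)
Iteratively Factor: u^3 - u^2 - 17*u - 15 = (u + 3)*(u^2 - 4*u - 5) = (u + 1)*(u + 3)*(u - 5)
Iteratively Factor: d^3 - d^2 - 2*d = (d - 2)*(d^2 + d) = (d - 2)*(d + 1)*(d)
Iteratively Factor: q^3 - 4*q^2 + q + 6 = (q + 1)*(q^2 - 5*q + 6) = (q - 3)*(q + 1)*(q - 2)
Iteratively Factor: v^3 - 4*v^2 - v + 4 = (v - 1)*(v^2 - 3*v - 4) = (v - 1)*(v + 1)*(v - 4)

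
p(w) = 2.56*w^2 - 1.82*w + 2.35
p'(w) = 5.12*w - 1.82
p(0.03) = 2.30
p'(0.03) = -1.67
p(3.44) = 26.38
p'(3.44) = 15.79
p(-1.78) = 13.70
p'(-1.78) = -10.93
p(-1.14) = 7.75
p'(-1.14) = -7.66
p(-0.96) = 6.46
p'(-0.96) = -6.74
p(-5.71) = 96.21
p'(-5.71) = -31.06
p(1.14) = 3.60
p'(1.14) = 4.02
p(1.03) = 3.19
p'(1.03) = 3.45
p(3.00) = 19.93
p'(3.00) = 13.54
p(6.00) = 83.59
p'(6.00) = 28.90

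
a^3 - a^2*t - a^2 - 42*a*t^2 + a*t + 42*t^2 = (a - 1)*(a - 7*t)*(a + 6*t)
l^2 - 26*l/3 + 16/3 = (l - 8)*(l - 2/3)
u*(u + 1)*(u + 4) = u^3 + 5*u^2 + 4*u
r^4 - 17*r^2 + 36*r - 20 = (r - 2)^2*(r - 1)*(r + 5)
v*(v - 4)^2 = v^3 - 8*v^2 + 16*v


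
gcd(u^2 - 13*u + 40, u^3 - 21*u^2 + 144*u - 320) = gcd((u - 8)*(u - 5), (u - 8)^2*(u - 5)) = u^2 - 13*u + 40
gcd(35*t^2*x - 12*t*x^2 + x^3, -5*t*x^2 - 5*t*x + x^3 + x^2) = -5*t*x + x^2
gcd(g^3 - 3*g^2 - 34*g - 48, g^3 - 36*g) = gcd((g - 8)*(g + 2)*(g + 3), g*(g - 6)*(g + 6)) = 1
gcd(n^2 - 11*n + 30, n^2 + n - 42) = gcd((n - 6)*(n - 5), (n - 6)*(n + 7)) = n - 6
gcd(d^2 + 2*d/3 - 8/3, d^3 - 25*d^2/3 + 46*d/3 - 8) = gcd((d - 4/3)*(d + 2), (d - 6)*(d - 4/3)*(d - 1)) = d - 4/3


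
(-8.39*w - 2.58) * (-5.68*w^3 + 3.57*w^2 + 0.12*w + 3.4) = 47.6552*w^4 - 15.2979*w^3 - 10.2174*w^2 - 28.8356*w - 8.772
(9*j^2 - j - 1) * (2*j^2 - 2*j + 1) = 18*j^4 - 20*j^3 + 9*j^2 + j - 1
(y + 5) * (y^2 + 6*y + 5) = y^3 + 11*y^2 + 35*y + 25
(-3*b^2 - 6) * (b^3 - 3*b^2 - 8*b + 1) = -3*b^5 + 9*b^4 + 18*b^3 + 15*b^2 + 48*b - 6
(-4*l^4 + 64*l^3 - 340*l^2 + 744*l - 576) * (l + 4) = -4*l^5 + 48*l^4 - 84*l^3 - 616*l^2 + 2400*l - 2304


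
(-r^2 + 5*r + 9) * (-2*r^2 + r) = 2*r^4 - 11*r^3 - 13*r^2 + 9*r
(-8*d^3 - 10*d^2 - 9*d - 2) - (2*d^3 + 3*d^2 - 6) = -10*d^3 - 13*d^2 - 9*d + 4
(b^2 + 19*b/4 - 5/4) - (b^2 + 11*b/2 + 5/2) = -3*b/4 - 15/4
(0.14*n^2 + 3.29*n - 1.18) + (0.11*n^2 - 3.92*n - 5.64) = 0.25*n^2 - 0.63*n - 6.82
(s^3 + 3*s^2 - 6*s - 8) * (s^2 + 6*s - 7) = s^5 + 9*s^4 + 5*s^3 - 65*s^2 - 6*s + 56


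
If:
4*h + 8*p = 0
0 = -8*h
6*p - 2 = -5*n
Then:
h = 0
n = 2/5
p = 0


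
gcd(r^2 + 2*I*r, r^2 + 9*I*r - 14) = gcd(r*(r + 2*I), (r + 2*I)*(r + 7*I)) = r + 2*I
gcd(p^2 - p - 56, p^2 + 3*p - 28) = p + 7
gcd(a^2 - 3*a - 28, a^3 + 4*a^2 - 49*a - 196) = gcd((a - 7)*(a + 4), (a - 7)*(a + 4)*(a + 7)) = a^2 - 3*a - 28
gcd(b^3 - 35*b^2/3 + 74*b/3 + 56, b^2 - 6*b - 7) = b - 7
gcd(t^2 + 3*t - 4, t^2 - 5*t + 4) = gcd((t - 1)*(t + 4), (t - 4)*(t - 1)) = t - 1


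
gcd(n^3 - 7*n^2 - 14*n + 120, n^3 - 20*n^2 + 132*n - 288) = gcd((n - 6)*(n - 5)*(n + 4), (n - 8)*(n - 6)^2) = n - 6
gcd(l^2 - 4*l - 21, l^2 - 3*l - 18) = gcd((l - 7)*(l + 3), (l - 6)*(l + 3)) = l + 3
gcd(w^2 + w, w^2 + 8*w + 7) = w + 1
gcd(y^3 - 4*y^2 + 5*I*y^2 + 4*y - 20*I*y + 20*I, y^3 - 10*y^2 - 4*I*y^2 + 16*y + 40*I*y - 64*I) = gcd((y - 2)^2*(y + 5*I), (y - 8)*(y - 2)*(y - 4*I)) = y - 2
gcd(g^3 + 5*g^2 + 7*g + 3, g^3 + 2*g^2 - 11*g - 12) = g + 1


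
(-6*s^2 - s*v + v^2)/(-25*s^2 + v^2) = (6*s^2 + s*v - v^2)/(25*s^2 - v^2)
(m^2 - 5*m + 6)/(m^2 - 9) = (m - 2)/(m + 3)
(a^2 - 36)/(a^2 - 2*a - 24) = (a + 6)/(a + 4)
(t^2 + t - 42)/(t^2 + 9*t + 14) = (t - 6)/(t + 2)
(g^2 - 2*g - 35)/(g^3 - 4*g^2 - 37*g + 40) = (g - 7)/(g^2 - 9*g + 8)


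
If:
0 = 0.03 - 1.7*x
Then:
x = 0.02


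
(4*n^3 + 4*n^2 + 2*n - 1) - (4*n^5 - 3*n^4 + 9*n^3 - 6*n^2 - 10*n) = -4*n^5 + 3*n^4 - 5*n^3 + 10*n^2 + 12*n - 1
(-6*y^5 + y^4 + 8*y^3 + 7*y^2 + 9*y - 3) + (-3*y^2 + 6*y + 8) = -6*y^5 + y^4 + 8*y^3 + 4*y^2 + 15*y + 5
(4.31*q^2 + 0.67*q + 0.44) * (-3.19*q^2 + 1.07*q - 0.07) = -13.7489*q^4 + 2.4744*q^3 - 0.9884*q^2 + 0.4239*q - 0.0308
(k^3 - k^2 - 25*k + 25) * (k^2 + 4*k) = k^5 + 3*k^4 - 29*k^3 - 75*k^2 + 100*k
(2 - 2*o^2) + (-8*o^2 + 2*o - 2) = -10*o^2 + 2*o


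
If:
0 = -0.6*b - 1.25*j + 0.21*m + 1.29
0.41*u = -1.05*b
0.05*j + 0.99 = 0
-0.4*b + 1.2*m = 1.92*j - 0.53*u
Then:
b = 66.29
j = -19.80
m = 65.39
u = -169.76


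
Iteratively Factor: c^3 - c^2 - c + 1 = (c + 1)*(c^2 - 2*c + 1) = (c - 1)*(c + 1)*(c - 1)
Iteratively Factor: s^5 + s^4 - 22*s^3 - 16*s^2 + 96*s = (s + 4)*(s^4 - 3*s^3 - 10*s^2 + 24*s) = (s + 3)*(s + 4)*(s^3 - 6*s^2 + 8*s) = (s - 2)*(s + 3)*(s + 4)*(s^2 - 4*s) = (s - 4)*(s - 2)*(s + 3)*(s + 4)*(s)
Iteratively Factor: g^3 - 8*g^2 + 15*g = (g - 3)*(g^2 - 5*g) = g*(g - 3)*(g - 5)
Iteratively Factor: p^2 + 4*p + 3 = (p + 1)*(p + 3)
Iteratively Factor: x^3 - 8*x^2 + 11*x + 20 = (x - 4)*(x^2 - 4*x - 5) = (x - 5)*(x - 4)*(x + 1)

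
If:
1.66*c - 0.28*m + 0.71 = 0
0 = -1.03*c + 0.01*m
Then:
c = 0.03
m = 2.69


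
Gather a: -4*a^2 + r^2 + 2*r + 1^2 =-4*a^2 + r^2 + 2*r + 1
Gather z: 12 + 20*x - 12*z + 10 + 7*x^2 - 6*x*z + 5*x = 7*x^2 + 25*x + z*(-6*x - 12) + 22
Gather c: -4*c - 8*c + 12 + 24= 36 - 12*c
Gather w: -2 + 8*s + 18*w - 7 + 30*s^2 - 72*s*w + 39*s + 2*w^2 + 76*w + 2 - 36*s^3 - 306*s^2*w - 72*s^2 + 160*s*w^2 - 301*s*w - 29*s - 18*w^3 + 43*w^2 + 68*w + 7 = -36*s^3 - 42*s^2 + 18*s - 18*w^3 + w^2*(160*s + 45) + w*(-306*s^2 - 373*s + 162)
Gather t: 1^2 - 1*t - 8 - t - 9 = -2*t - 16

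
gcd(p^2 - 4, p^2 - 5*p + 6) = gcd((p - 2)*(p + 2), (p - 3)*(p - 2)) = p - 2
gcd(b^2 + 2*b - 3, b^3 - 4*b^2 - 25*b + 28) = b - 1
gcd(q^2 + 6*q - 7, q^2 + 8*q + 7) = q + 7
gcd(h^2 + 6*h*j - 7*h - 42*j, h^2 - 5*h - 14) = h - 7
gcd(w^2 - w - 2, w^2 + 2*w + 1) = w + 1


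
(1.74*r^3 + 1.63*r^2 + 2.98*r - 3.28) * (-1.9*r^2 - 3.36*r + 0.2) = -3.306*r^5 - 8.9434*r^4 - 10.7908*r^3 - 3.4548*r^2 + 11.6168*r - 0.656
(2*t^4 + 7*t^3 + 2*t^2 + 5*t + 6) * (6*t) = 12*t^5 + 42*t^4 + 12*t^3 + 30*t^2 + 36*t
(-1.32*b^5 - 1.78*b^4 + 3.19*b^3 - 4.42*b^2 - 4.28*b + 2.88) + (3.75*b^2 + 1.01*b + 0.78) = -1.32*b^5 - 1.78*b^4 + 3.19*b^3 - 0.67*b^2 - 3.27*b + 3.66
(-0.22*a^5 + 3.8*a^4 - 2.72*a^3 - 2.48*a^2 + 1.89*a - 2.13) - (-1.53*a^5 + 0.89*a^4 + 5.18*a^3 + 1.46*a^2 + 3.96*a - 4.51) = 1.31*a^5 + 2.91*a^4 - 7.9*a^3 - 3.94*a^2 - 2.07*a + 2.38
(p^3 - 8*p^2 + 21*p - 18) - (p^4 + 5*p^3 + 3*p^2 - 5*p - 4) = -p^4 - 4*p^3 - 11*p^2 + 26*p - 14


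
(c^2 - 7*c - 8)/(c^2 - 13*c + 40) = (c + 1)/(c - 5)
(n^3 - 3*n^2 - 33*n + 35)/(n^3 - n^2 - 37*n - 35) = (n - 1)/(n + 1)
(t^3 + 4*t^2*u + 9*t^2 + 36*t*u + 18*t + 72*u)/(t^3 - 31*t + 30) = (t^2 + 4*t*u + 3*t + 12*u)/(t^2 - 6*t + 5)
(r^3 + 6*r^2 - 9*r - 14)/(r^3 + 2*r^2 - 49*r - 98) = (r^2 - r - 2)/(r^2 - 5*r - 14)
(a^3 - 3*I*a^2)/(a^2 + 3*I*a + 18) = a^2/(a + 6*I)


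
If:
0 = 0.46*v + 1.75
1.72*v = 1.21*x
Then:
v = -3.80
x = -5.41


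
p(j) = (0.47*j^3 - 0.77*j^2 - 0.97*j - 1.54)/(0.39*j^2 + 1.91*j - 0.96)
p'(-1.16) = -0.71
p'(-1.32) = -0.96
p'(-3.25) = -7.73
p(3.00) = 0.16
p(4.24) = 1.15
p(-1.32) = 0.96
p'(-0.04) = 3.51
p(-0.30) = 0.89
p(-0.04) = 1.45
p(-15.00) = -30.04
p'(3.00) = 0.78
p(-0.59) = 0.68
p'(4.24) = 0.84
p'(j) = (-0.78*j - 1.91)*(0.47*j^3 - 0.77*j^2 - 0.97*j - 1.54)/(0.39*j^2 + 1.91*j - 0.96)^2 + (1.41*j^2 - 1.54*j - 0.97)/(0.39*j^2 + 1.91*j - 0.96)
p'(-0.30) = 1.25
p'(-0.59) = 0.29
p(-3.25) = 7.43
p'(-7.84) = -5.27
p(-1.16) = 0.82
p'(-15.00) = 0.78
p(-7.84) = -33.31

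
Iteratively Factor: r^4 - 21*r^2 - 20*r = (r + 4)*(r^3 - 4*r^2 - 5*r) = r*(r + 4)*(r^2 - 4*r - 5) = r*(r + 1)*(r + 4)*(r - 5)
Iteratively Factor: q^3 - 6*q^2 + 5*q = (q - 1)*(q^2 - 5*q) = (q - 5)*(q - 1)*(q)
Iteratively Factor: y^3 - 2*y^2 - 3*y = (y - 3)*(y^2 + y) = y*(y - 3)*(y + 1)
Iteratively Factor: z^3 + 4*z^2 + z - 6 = (z + 3)*(z^2 + z - 2) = (z - 1)*(z + 3)*(z + 2)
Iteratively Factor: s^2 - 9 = (s + 3)*(s - 3)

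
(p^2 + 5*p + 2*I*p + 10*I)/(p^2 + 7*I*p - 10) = (p + 5)/(p + 5*I)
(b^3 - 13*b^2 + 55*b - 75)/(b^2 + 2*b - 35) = (b^2 - 8*b + 15)/(b + 7)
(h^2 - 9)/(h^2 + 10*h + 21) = (h - 3)/(h + 7)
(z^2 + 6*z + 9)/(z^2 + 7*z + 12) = (z + 3)/(z + 4)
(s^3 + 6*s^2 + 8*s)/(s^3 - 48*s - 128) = s*(s + 2)/(s^2 - 4*s - 32)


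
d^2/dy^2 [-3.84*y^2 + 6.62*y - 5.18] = -7.68000000000000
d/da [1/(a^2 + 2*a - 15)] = 2*(-a - 1)/(a^2 + 2*a - 15)^2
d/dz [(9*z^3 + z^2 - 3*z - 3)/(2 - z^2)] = (-9*z^4 + 51*z^2 - 2*z - 6)/(z^4 - 4*z^2 + 4)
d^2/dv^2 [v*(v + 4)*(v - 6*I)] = 6*v + 8 - 12*I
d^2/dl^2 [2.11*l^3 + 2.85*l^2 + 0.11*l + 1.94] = 12.66*l + 5.7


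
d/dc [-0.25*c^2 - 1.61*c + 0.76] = -0.5*c - 1.61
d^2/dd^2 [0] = 0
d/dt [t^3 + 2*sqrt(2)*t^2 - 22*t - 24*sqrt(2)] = 3*t^2 + 4*sqrt(2)*t - 22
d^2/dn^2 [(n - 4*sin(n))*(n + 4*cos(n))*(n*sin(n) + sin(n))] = -n^3*sin(n) - n^2*sin(n) - 8*sqrt(2)*n^2*sin(2*n + pi/4) + 6*n^2*cos(n) + 6*n*sin(n) - 24*n*sin(2*n) + 8*n*cos(n) + 8*n*cos(2*n) - 36*n*cos(3*n) + 10*sin(n) - 24*sin(3*n) + 4*cos(n) + 8*cos(2*n) - 36*cos(3*n) + 4*sqrt(2)*cos(2*n + pi/4) - 4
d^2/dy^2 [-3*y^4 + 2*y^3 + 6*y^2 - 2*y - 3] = -36*y^2 + 12*y + 12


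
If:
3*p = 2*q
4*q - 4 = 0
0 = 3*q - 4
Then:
No Solution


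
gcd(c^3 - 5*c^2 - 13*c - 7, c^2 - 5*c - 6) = c + 1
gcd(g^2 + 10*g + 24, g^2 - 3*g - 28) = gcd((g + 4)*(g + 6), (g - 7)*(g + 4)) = g + 4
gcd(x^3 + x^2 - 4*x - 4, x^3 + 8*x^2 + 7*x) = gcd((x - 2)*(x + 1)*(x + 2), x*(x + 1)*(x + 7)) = x + 1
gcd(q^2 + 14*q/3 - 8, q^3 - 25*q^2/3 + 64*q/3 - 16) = q - 4/3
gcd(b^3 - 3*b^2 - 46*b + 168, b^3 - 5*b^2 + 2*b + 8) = b - 4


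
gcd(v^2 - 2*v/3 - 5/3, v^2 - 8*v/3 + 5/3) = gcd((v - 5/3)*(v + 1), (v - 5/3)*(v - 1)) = v - 5/3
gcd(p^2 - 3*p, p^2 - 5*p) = p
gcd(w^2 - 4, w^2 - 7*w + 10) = w - 2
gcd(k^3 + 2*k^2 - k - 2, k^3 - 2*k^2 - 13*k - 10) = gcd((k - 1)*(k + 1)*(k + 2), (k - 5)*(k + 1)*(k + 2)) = k^2 + 3*k + 2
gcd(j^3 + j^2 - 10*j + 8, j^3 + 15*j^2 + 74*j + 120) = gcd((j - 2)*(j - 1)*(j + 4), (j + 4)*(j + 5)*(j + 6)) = j + 4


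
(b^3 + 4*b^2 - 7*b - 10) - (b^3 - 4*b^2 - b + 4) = 8*b^2 - 6*b - 14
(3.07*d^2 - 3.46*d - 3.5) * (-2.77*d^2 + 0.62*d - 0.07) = -8.5039*d^4 + 11.4876*d^3 + 7.3349*d^2 - 1.9278*d + 0.245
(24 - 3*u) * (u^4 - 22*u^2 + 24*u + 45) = -3*u^5 + 24*u^4 + 66*u^3 - 600*u^2 + 441*u + 1080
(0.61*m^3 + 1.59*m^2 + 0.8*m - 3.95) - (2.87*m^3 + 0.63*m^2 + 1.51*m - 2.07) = -2.26*m^3 + 0.96*m^2 - 0.71*m - 1.88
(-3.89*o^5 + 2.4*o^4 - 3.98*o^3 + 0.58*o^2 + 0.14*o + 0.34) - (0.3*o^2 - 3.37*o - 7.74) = -3.89*o^5 + 2.4*o^4 - 3.98*o^3 + 0.28*o^2 + 3.51*o + 8.08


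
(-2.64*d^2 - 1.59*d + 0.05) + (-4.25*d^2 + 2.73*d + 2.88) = -6.89*d^2 + 1.14*d + 2.93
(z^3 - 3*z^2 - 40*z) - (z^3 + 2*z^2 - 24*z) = -5*z^2 - 16*z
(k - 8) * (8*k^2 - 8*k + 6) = 8*k^3 - 72*k^2 + 70*k - 48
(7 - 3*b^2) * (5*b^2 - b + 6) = -15*b^4 + 3*b^3 + 17*b^2 - 7*b + 42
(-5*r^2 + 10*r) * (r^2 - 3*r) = -5*r^4 + 25*r^3 - 30*r^2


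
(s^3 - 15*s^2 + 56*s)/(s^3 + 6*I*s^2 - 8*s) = (s^2 - 15*s + 56)/(s^2 + 6*I*s - 8)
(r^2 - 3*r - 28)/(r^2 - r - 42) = (r + 4)/(r + 6)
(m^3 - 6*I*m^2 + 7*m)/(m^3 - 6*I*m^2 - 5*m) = (-m^2 + 6*I*m - 7)/(-m^2 + 6*I*m + 5)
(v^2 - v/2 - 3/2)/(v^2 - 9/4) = 2*(v + 1)/(2*v + 3)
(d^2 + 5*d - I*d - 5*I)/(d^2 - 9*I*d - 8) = (d + 5)/(d - 8*I)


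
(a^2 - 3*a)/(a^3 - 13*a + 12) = a/(a^2 + 3*a - 4)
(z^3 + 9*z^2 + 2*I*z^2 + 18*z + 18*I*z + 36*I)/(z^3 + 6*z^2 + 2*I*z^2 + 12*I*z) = (z + 3)/z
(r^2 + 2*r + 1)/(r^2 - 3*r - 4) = (r + 1)/(r - 4)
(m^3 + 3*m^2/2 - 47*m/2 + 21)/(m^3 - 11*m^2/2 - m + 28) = (m^2 + 5*m - 6)/(m^2 - 2*m - 8)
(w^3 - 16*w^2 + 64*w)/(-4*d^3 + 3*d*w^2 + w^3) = w*(w^2 - 16*w + 64)/(-4*d^3 + 3*d*w^2 + w^3)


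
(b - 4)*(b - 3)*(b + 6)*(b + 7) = b^4 + 6*b^3 - 37*b^2 - 138*b + 504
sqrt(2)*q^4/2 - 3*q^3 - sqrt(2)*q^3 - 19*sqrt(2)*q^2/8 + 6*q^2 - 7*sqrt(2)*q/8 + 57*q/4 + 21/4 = (q - 7/2)*(q + 1/2)*(q - 3*sqrt(2))*(sqrt(2)*q/2 + sqrt(2)/2)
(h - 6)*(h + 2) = h^2 - 4*h - 12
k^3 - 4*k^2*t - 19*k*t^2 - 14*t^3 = (k - 7*t)*(k + t)*(k + 2*t)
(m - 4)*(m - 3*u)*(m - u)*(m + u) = m^4 - 3*m^3*u - 4*m^3 - m^2*u^2 + 12*m^2*u + 3*m*u^3 + 4*m*u^2 - 12*u^3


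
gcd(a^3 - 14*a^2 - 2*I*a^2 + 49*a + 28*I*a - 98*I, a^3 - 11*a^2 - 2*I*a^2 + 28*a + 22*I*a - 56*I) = a^2 + a*(-7 - 2*I) + 14*I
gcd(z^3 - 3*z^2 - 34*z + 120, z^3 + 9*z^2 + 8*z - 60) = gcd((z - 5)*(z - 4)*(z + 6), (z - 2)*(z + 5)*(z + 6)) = z + 6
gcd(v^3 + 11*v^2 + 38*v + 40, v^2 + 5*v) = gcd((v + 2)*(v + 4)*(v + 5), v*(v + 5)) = v + 5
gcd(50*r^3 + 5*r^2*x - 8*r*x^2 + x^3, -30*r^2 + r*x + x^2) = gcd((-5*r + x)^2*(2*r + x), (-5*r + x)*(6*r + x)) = -5*r + x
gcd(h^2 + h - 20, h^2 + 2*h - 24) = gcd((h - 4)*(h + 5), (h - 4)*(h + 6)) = h - 4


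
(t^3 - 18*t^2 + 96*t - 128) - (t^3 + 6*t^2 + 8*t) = -24*t^2 + 88*t - 128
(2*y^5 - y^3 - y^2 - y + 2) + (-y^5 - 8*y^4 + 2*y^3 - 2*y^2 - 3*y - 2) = y^5 - 8*y^4 + y^3 - 3*y^2 - 4*y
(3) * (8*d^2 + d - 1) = 24*d^2 + 3*d - 3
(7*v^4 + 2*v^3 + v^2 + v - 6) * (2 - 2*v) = -14*v^5 + 10*v^4 + 2*v^3 + 14*v - 12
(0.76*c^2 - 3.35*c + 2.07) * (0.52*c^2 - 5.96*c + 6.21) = 0.3952*c^4 - 6.2716*c^3 + 25.762*c^2 - 33.1407*c + 12.8547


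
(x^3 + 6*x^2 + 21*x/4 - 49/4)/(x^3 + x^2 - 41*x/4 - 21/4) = (2*x^2 + 5*x - 7)/(2*x^2 - 5*x - 3)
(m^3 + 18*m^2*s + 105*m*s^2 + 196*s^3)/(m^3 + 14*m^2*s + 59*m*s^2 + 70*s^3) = (m^2 + 11*m*s + 28*s^2)/(m^2 + 7*m*s + 10*s^2)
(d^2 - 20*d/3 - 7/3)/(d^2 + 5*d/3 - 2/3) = (3*d^2 - 20*d - 7)/(3*d^2 + 5*d - 2)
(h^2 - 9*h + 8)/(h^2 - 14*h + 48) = (h - 1)/(h - 6)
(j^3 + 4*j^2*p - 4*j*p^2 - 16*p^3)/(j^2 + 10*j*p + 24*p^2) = (j^2 - 4*p^2)/(j + 6*p)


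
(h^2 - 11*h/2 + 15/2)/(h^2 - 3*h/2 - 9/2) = (2*h - 5)/(2*h + 3)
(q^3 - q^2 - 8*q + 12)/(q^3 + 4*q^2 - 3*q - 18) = (q - 2)/(q + 3)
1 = 1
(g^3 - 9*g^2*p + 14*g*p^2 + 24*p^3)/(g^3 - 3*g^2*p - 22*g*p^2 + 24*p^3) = (-g^2 + 3*g*p + 4*p^2)/(-g^2 - 3*g*p + 4*p^2)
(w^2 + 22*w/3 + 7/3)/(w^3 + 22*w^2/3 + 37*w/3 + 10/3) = (w + 7)/(w^2 + 7*w + 10)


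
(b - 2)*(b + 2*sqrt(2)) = b^2 - 2*b + 2*sqrt(2)*b - 4*sqrt(2)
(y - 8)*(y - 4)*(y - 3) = y^3 - 15*y^2 + 68*y - 96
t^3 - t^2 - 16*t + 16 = (t - 4)*(t - 1)*(t + 4)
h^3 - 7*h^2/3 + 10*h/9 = h*(h - 5/3)*(h - 2/3)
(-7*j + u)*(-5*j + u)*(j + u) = 35*j^3 + 23*j^2*u - 11*j*u^2 + u^3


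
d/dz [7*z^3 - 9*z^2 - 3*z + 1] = 21*z^2 - 18*z - 3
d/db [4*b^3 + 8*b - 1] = 12*b^2 + 8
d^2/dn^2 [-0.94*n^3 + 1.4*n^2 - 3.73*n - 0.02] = 2.8 - 5.64*n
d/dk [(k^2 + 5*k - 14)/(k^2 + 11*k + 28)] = 6/(k^2 + 8*k + 16)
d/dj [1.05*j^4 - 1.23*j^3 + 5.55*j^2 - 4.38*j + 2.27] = 4.2*j^3 - 3.69*j^2 + 11.1*j - 4.38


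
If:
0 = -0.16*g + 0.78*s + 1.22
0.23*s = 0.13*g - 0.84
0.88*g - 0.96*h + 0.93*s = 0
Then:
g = 5.80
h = 4.95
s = -0.37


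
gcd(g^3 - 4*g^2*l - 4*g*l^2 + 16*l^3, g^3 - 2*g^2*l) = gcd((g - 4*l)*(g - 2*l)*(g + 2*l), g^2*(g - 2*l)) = g - 2*l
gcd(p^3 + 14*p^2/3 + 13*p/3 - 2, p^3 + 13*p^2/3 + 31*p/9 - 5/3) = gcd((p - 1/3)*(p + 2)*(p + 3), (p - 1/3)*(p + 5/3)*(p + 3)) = p^2 + 8*p/3 - 1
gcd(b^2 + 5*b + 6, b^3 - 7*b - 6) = b + 2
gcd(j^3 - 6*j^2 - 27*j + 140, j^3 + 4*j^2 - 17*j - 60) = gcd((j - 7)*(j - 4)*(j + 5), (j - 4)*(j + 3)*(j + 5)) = j^2 + j - 20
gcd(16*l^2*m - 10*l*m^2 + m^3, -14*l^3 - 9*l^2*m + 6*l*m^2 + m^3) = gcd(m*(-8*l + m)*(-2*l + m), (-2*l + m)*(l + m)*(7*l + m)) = 2*l - m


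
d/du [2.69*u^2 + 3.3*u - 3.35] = 5.38*u + 3.3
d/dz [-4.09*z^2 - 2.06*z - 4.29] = -8.18*z - 2.06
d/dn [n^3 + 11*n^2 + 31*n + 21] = 3*n^2 + 22*n + 31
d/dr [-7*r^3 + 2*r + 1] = 2 - 21*r^2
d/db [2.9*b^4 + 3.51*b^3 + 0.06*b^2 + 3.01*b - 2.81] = 11.6*b^3 + 10.53*b^2 + 0.12*b + 3.01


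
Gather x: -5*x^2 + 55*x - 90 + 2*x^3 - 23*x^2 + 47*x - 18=2*x^3 - 28*x^2 + 102*x - 108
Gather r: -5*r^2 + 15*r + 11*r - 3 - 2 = -5*r^2 + 26*r - 5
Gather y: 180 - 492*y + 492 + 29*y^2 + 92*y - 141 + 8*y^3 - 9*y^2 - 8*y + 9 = 8*y^3 + 20*y^2 - 408*y + 540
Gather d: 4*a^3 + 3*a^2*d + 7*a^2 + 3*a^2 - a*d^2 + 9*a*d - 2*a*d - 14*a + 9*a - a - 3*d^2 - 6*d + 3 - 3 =4*a^3 + 10*a^2 - 6*a + d^2*(-a - 3) + d*(3*a^2 + 7*a - 6)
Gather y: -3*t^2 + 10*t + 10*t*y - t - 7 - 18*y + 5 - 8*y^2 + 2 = -3*t^2 + 9*t - 8*y^2 + y*(10*t - 18)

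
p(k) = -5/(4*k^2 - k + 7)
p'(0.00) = -0.10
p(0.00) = -0.71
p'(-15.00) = 0.00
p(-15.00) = -0.00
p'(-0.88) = -0.33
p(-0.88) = -0.46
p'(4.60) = 0.02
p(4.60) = -0.06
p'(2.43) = 0.12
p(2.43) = -0.18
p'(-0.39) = -0.32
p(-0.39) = -0.63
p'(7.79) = 0.01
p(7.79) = -0.02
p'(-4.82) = -0.02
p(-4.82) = -0.05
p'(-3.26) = -0.05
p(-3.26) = -0.09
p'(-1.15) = -0.28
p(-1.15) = -0.37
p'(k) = -5*(1 - 8*k)/(4*k^2 - k + 7)^2 = 5*(8*k - 1)/(4*k^2 - k + 7)^2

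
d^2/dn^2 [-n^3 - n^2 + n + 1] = -6*n - 2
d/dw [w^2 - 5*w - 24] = 2*w - 5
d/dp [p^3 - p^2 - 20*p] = 3*p^2 - 2*p - 20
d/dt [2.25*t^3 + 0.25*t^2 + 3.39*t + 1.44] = 6.75*t^2 + 0.5*t + 3.39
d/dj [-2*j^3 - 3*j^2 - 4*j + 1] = -6*j^2 - 6*j - 4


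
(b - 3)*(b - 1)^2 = b^3 - 5*b^2 + 7*b - 3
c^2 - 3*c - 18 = (c - 6)*(c + 3)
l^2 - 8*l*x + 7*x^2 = (l - 7*x)*(l - x)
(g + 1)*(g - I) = g^2 + g - I*g - I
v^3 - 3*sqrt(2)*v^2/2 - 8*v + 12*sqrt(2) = (v - 2*sqrt(2))*(v - 3*sqrt(2)/2)*(v + 2*sqrt(2))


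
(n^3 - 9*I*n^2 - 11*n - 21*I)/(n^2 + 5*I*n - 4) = (n^2 - 10*I*n - 21)/(n + 4*I)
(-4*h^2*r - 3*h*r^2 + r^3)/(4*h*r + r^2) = (-4*h^2 - 3*h*r + r^2)/(4*h + r)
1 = 1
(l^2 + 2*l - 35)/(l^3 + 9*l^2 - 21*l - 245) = 1/(l + 7)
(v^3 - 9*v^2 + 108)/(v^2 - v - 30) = (v^2 - 3*v - 18)/(v + 5)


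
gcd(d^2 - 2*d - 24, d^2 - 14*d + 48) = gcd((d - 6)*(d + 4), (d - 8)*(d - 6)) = d - 6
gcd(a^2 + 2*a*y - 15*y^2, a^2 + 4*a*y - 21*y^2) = -a + 3*y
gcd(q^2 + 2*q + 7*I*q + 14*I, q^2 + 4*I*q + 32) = 1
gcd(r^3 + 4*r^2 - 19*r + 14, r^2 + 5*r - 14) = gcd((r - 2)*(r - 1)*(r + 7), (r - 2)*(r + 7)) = r^2 + 5*r - 14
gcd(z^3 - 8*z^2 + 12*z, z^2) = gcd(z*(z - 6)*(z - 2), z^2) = z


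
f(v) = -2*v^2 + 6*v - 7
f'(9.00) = -30.00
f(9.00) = -115.00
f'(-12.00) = 54.00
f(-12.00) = -367.00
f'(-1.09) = 10.36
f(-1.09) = -15.92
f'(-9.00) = 42.00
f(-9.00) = -223.00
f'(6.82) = -21.28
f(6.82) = -59.10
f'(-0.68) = 8.72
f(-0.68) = -12.00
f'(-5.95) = 29.80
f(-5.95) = -113.50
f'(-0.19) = 6.76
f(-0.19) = -8.21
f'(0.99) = 2.04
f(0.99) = -3.02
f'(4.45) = -11.80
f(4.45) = -19.90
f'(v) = 6 - 4*v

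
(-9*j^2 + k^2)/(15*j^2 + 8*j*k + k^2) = (-3*j + k)/(5*j + k)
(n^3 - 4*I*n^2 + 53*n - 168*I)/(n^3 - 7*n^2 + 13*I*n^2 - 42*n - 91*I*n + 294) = (n^2 - 11*I*n - 24)/(n^2 + n*(-7 + 6*I) - 42*I)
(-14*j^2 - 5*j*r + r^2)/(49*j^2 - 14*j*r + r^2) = (2*j + r)/(-7*j + r)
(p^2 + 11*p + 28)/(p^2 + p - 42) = (p + 4)/(p - 6)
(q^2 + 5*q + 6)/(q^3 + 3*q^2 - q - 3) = (q + 2)/(q^2 - 1)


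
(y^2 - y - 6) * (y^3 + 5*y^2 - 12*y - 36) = y^5 + 4*y^4 - 23*y^3 - 54*y^2 + 108*y + 216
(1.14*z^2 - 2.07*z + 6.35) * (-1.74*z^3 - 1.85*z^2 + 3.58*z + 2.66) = -1.9836*z^5 + 1.4928*z^4 - 3.1383*z^3 - 16.1257*z^2 + 17.2268*z + 16.891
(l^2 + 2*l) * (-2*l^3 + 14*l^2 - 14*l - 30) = -2*l^5 + 10*l^4 + 14*l^3 - 58*l^2 - 60*l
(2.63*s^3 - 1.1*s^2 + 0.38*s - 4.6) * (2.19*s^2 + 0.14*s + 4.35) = 5.7597*s^5 - 2.0408*s^4 + 12.1187*s^3 - 14.8058*s^2 + 1.009*s - 20.01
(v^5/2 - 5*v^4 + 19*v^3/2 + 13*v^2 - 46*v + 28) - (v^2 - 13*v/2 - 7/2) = v^5/2 - 5*v^4 + 19*v^3/2 + 12*v^2 - 79*v/2 + 63/2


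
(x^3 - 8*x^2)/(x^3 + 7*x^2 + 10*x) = x*(x - 8)/(x^2 + 7*x + 10)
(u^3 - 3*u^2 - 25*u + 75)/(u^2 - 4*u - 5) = (u^2 + 2*u - 15)/(u + 1)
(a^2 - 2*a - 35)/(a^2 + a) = (a^2 - 2*a - 35)/(a*(a + 1))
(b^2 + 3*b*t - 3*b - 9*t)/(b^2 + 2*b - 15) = (b + 3*t)/(b + 5)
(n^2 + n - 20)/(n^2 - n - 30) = (n - 4)/(n - 6)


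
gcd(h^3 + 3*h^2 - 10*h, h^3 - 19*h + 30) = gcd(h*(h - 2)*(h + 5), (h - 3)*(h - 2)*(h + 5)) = h^2 + 3*h - 10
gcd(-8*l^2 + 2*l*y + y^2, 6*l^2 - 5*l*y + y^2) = -2*l + y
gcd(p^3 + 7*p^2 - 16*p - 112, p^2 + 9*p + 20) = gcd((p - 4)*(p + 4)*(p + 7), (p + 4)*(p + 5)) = p + 4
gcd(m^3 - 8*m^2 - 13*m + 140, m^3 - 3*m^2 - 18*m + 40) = m^2 - m - 20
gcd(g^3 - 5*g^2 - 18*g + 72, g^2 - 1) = 1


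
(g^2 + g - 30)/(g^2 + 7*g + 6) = (g - 5)/(g + 1)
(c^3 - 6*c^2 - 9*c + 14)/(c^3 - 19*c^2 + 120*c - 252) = (c^2 + c - 2)/(c^2 - 12*c + 36)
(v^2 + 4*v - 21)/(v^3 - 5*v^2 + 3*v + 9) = (v + 7)/(v^2 - 2*v - 3)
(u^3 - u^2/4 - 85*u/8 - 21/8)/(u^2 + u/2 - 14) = (4*u^2 + 13*u + 3)/(4*(u + 4))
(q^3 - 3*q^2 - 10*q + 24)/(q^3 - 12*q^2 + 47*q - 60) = (q^2 + q - 6)/(q^2 - 8*q + 15)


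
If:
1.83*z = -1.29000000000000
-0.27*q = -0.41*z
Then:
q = -1.07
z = -0.70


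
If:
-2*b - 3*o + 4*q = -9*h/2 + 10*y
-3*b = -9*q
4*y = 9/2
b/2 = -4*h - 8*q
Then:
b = 3*q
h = -19*q/8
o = -203*q/48 - 15/4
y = 9/8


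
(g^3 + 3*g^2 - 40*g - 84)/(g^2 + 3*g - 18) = (g^3 + 3*g^2 - 40*g - 84)/(g^2 + 3*g - 18)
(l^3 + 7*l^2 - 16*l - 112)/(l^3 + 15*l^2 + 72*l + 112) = (l - 4)/(l + 4)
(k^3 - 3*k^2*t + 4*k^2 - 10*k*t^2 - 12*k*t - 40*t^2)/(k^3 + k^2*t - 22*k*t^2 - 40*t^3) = (k + 4)/(k + 4*t)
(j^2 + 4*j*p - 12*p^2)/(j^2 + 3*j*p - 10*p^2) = (j + 6*p)/(j + 5*p)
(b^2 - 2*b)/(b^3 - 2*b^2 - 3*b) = (2 - b)/(-b^2 + 2*b + 3)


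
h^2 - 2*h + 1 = (h - 1)^2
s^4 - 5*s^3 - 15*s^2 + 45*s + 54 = (s - 6)*(s - 3)*(s + 1)*(s + 3)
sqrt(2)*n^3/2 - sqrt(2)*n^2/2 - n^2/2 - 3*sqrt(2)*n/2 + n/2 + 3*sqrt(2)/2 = (n - 1)*(n - 3*sqrt(2)/2)*(sqrt(2)*n/2 + 1)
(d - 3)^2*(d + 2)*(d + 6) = d^4 + 2*d^3 - 27*d^2 + 108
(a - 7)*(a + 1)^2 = a^3 - 5*a^2 - 13*a - 7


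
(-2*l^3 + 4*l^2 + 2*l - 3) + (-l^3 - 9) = -3*l^3 + 4*l^2 + 2*l - 12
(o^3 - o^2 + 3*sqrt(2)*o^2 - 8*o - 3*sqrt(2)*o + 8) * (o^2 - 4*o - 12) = o^5 - 5*o^4 + 3*sqrt(2)*o^4 - 15*sqrt(2)*o^3 - 16*o^3 - 24*sqrt(2)*o^2 + 52*o^2 + 36*sqrt(2)*o + 64*o - 96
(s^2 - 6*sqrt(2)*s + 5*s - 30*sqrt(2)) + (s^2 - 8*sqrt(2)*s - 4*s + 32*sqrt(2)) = 2*s^2 - 14*sqrt(2)*s + s + 2*sqrt(2)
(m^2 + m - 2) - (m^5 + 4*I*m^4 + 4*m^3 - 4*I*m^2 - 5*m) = -m^5 - 4*I*m^4 - 4*m^3 + m^2 + 4*I*m^2 + 6*m - 2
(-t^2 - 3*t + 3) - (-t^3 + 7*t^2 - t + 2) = t^3 - 8*t^2 - 2*t + 1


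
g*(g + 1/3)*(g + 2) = g^3 + 7*g^2/3 + 2*g/3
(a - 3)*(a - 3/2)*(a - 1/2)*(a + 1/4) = a^4 - 19*a^3/4 + 11*a^2/2 - 9*a/16 - 9/16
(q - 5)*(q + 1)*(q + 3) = q^3 - q^2 - 17*q - 15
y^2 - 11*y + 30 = (y - 6)*(y - 5)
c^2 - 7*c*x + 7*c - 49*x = (c + 7)*(c - 7*x)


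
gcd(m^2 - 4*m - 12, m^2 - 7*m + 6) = m - 6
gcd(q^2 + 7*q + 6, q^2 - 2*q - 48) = q + 6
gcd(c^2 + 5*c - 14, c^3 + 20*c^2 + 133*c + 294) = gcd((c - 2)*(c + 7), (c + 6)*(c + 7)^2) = c + 7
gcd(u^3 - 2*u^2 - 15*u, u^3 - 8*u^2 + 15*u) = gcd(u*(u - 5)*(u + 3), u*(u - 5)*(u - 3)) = u^2 - 5*u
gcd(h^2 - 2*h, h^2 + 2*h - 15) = 1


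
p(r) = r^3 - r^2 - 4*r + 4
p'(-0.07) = -3.85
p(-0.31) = 5.11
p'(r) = 3*r^2 - 2*r - 4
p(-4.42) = -84.21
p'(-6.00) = 116.00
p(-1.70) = 3.00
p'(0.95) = -3.19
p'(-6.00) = 116.00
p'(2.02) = 4.20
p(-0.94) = 6.05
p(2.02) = 0.08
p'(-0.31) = -3.09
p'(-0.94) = 0.53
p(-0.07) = 4.27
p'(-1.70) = 8.07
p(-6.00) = -224.00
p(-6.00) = -224.00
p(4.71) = 67.46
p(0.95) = 0.15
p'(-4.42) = 63.45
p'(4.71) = 53.13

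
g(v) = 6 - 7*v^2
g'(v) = -14*v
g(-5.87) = -235.20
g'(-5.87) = 82.18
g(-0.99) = -0.86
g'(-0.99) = 13.86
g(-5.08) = -174.64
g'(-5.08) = 71.12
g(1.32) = -6.20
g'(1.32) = -18.48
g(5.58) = -211.95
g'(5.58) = -78.12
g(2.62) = -42.05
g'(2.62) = -36.68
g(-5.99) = -245.16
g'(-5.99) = 83.86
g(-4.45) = -132.62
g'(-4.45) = 62.30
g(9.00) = -561.00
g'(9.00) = -126.00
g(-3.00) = -57.00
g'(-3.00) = 42.00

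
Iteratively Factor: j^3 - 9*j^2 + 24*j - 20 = (j - 2)*(j^2 - 7*j + 10) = (j - 2)^2*(j - 5)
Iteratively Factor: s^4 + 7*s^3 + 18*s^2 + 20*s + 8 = (s + 1)*(s^3 + 6*s^2 + 12*s + 8) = (s + 1)*(s + 2)*(s^2 + 4*s + 4) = (s + 1)*(s + 2)^2*(s + 2)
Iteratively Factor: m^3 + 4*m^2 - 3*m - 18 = (m + 3)*(m^2 + m - 6) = (m + 3)^2*(m - 2)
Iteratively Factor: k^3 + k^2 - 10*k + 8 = (k - 2)*(k^2 + 3*k - 4) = (k - 2)*(k - 1)*(k + 4)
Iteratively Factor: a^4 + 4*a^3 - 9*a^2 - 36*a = (a)*(a^3 + 4*a^2 - 9*a - 36) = a*(a + 3)*(a^2 + a - 12) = a*(a + 3)*(a + 4)*(a - 3)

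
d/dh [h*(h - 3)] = 2*h - 3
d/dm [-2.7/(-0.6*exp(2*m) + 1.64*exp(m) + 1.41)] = (4.428 - 3.24*exp(m))*exp(m)/(-0.6*exp(2*m) + 1.64*exp(m) + 1.41)^2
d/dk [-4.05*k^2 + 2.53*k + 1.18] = 2.53 - 8.1*k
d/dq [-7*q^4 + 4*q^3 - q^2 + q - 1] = -28*q^3 + 12*q^2 - 2*q + 1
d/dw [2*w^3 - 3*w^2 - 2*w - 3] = 6*w^2 - 6*w - 2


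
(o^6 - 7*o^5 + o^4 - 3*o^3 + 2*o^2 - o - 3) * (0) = 0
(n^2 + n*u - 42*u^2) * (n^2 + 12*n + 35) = n^4 + n^3*u + 12*n^3 - 42*n^2*u^2 + 12*n^2*u + 35*n^2 - 504*n*u^2 + 35*n*u - 1470*u^2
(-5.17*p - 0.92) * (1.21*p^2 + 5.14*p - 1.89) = -6.2557*p^3 - 27.687*p^2 + 5.0425*p + 1.7388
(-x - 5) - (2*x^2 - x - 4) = -2*x^2 - 1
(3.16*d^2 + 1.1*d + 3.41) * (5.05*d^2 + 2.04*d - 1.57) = 15.958*d^4 + 12.0014*d^3 + 14.5033*d^2 + 5.2294*d - 5.3537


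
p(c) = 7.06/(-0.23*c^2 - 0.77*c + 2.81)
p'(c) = 7.06*(0.46*c + 0.77)/(-0.23*c^2 - 0.77*c + 2.81)^2 = (3.2476*c + 5.4362)/(0.23*c^2 + 0.77*c - 2.81)^2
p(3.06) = -4.15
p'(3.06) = 5.32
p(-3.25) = 2.45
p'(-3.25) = -0.62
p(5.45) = -0.86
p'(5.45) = 0.34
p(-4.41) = 4.07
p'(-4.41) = -2.96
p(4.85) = -1.11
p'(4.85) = 0.53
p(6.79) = -0.54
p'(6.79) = 0.16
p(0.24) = 2.70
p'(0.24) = 0.91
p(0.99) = 3.87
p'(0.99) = 2.61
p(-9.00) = -0.79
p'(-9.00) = -0.30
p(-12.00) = -0.34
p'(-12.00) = -0.08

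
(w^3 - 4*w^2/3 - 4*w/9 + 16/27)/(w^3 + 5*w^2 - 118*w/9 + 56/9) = (w + 2/3)/(w + 7)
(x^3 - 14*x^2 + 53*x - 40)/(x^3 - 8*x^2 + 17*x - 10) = (x - 8)/(x - 2)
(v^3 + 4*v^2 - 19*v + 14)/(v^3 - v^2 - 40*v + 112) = (v^2 - 3*v + 2)/(v^2 - 8*v + 16)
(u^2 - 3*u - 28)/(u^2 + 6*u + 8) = (u - 7)/(u + 2)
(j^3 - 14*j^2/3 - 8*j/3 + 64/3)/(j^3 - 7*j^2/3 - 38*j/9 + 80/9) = 3*(j - 4)/(3*j - 5)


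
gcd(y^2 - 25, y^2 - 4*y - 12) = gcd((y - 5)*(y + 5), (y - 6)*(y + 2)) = 1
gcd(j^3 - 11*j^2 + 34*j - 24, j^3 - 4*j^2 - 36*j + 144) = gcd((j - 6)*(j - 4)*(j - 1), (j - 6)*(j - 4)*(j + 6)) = j^2 - 10*j + 24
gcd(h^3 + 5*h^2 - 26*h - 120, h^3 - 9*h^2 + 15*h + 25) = h - 5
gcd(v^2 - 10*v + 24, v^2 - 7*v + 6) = v - 6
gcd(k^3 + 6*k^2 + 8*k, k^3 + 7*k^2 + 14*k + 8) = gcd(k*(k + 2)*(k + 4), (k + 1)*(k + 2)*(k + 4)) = k^2 + 6*k + 8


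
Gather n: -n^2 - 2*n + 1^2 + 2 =-n^2 - 2*n + 3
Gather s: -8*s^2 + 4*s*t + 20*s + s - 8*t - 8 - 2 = -8*s^2 + s*(4*t + 21) - 8*t - 10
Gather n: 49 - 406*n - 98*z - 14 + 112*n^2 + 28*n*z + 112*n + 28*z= 112*n^2 + n*(28*z - 294) - 70*z + 35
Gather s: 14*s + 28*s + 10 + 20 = 42*s + 30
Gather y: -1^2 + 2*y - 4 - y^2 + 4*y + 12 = -y^2 + 6*y + 7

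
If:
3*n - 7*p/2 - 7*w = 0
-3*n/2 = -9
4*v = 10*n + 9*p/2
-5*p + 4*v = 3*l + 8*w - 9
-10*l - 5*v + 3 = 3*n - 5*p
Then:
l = -3189/413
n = 6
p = -8448/413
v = -3309/413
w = 5286/413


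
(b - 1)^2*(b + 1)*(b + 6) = b^4 + 5*b^3 - 7*b^2 - 5*b + 6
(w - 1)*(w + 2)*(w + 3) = w^3 + 4*w^2 + w - 6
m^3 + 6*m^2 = m^2*(m + 6)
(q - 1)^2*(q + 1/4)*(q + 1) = q^4 - 3*q^3/4 - 5*q^2/4 + 3*q/4 + 1/4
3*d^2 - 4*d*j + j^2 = (-3*d + j)*(-d + j)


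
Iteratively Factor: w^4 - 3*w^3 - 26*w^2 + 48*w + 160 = (w - 4)*(w^3 + w^2 - 22*w - 40) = (w - 4)*(w + 2)*(w^2 - w - 20) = (w - 5)*(w - 4)*(w + 2)*(w + 4)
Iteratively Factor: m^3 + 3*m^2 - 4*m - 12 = (m + 2)*(m^2 + m - 6) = (m - 2)*(m + 2)*(m + 3)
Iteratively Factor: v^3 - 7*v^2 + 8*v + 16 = (v + 1)*(v^2 - 8*v + 16) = (v - 4)*(v + 1)*(v - 4)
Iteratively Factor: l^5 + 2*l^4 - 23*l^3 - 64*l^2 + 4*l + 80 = (l + 4)*(l^4 - 2*l^3 - 15*l^2 - 4*l + 20) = (l + 2)*(l + 4)*(l^3 - 4*l^2 - 7*l + 10) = (l - 5)*(l + 2)*(l + 4)*(l^2 + l - 2) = (l - 5)*(l + 2)^2*(l + 4)*(l - 1)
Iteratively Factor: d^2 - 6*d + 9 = (d - 3)*(d - 3)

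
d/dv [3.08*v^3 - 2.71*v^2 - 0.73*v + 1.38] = 9.24*v^2 - 5.42*v - 0.73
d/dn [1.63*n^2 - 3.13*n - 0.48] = 3.26*n - 3.13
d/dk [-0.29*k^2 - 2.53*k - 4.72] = -0.58*k - 2.53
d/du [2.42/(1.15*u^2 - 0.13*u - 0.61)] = (0.3146 - 5.566*u)/(-1.15*u^2 + 0.13*u + 0.61)^2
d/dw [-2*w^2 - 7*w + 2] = -4*w - 7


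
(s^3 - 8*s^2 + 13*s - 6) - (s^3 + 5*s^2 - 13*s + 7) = -13*s^2 + 26*s - 13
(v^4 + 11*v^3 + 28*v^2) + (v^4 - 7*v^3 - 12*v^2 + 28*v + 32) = 2*v^4 + 4*v^3 + 16*v^2 + 28*v + 32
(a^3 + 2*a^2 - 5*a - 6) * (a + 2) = a^4 + 4*a^3 - a^2 - 16*a - 12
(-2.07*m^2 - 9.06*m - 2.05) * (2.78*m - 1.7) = -5.7546*m^3 - 21.6678*m^2 + 9.703*m + 3.485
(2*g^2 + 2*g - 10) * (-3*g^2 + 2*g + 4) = -6*g^4 - 2*g^3 + 42*g^2 - 12*g - 40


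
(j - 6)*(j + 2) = j^2 - 4*j - 12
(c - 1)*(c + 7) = c^2 + 6*c - 7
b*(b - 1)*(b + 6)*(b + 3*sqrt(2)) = b^4 + 3*sqrt(2)*b^3 + 5*b^3 - 6*b^2 + 15*sqrt(2)*b^2 - 18*sqrt(2)*b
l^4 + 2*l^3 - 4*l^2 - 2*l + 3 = (l - 1)^2*(l + 1)*(l + 3)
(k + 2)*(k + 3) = k^2 + 5*k + 6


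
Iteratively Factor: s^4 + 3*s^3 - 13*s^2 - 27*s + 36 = (s + 3)*(s^3 - 13*s + 12) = (s + 3)*(s + 4)*(s^2 - 4*s + 3) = (s - 1)*(s + 3)*(s + 4)*(s - 3)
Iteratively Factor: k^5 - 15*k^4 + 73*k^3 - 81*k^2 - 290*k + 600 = (k - 5)*(k^4 - 10*k^3 + 23*k^2 + 34*k - 120) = (k - 5)^2*(k^3 - 5*k^2 - 2*k + 24) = (k - 5)^2*(k - 3)*(k^2 - 2*k - 8) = (k - 5)^2*(k - 3)*(k + 2)*(k - 4)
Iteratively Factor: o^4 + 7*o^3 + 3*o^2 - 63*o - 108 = (o + 3)*(o^3 + 4*o^2 - 9*o - 36) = (o + 3)^2*(o^2 + o - 12) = (o + 3)^2*(o + 4)*(o - 3)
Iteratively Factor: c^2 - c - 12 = (c - 4)*(c + 3)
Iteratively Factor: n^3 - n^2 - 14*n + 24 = (n - 3)*(n^2 + 2*n - 8) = (n - 3)*(n + 4)*(n - 2)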